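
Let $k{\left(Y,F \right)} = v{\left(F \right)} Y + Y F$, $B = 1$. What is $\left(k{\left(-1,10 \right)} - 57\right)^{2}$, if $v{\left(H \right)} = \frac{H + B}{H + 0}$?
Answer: $\frac{463761}{100} \approx 4637.6$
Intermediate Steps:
$v{\left(H \right)} = \frac{1 + H}{H}$ ($v{\left(H \right)} = \frac{H + 1}{H + 0} = \frac{1 + H}{H}$)
$k{\left(Y,F \right)} = F Y + \frac{Y \left(1 + F\right)}{F}$ ($k{\left(Y,F \right)} = \frac{1 + F}{F} Y + Y F = \frac{Y \left(1 + F\right)}{F} + F Y = F Y + \frac{Y \left(1 + F\right)}{F}$)
$\left(k{\left(-1,10 \right)} - 57\right)^{2} = \left(\left(-1 + 10 \left(-1\right) - \frac{1}{10}\right) - 57\right)^{2} = \left(\left(-1 - 10 - \frac{1}{10}\right) - 57\right)^{2} = \left(- \frac{111}{10} - 57\right)^{2} = \left(- \frac{681}{10}\right)^{2} = \frac{463761}{100}$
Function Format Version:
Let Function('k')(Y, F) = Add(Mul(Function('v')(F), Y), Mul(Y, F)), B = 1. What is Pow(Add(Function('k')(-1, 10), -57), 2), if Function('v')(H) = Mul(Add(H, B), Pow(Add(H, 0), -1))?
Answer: Rational(463761, 100) ≈ 4637.6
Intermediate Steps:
Function('v')(H) = Mul(Pow(H, -1), Add(1, H)) (Function('v')(H) = Mul(Add(H, 1), Pow(Add(H, 0), -1)) = Mul(Add(1, H), Pow(H, -1)) = Mul(Pow(H, -1), Add(1, H)))
Function('k')(Y, F) = Add(Mul(F, Y), Mul(Y, Pow(F, -1), Add(1, F))) (Function('k')(Y, F) = Add(Mul(Mul(Pow(F, -1), Add(1, F)), Y), Mul(Y, F)) = Add(Mul(Y, Pow(F, -1), Add(1, F)), Mul(F, Y)) = Add(Mul(F, Y), Mul(Y, Pow(F, -1), Add(1, F))))
Pow(Add(Function('k')(-1, 10), -57), 2) = Pow(Add(Add(-1, Mul(10, -1), Mul(-1, Pow(10, -1))), -57), 2) = Pow(Add(Add(-1, -10, Mul(-1, Rational(1, 10))), -57), 2) = Pow(Add(Add(-1, -10, Rational(-1, 10)), -57), 2) = Pow(Add(Rational(-111, 10), -57), 2) = Pow(Rational(-681, 10), 2) = Rational(463761, 100)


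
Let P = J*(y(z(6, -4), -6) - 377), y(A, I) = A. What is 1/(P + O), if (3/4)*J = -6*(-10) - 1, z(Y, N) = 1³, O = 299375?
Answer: 3/809389 ≈ 3.7065e-6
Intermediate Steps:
z(Y, N) = 1
J = 236/3 (J = 4*(-6*(-10) - 1)/3 = 4*(60 - 1)/3 = (4/3)*59 = 236/3 ≈ 78.667)
P = -88736/3 (P = 236*(1 - 377)/3 = (236/3)*(-376) = -88736/3 ≈ -29579.)
1/(P + O) = 1/(-88736/3 + 299375) = 1/(809389/3) = 3/809389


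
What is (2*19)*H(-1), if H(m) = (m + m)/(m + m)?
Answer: 38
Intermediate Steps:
H(m) = 1 (H(m) = (2*m)/((2*m)) = (2*m)*(1/(2*m)) = 1)
(2*19)*H(-1) = (2*19)*1 = 38*1 = 38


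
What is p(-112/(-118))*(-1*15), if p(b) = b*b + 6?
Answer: -360330/3481 ≈ -103.51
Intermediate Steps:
p(b) = 6 + b² (p(b) = b² + 6 = 6 + b²)
p(-112/(-118))*(-1*15) = (6 + (-112/(-118))²)*(-1*15) = (6 + (-112*(-1/118))²)*(-15) = (6 + (56/59)²)*(-15) = (6 + 3136/3481)*(-15) = (24022/3481)*(-15) = -360330/3481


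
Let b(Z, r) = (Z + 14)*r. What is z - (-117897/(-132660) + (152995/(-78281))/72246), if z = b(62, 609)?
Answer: 643041424430915817/13893651619540 ≈ 46283.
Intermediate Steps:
b(Z, r) = r*(14 + Z) (b(Z, r) = (14 + Z)*r = r*(14 + Z))
z = 46284 (z = 609*(14 + 62) = 609*76 = 46284)
z - (-117897/(-132660) + (152995/(-78281))/72246) = 46284 - (-117897/(-132660) + (152995/(-78281))/72246) = 46284 - (-117897*(-1/132660) + (152995*(-1/78281))*(1/72246)) = 46284 - (39299/44220 - 152995/78281*1/72246) = 46284 - (39299/44220 - 152995/5655489126) = 46284 - 1*12347127873543/13893651619540 = 46284 - 12347127873543/13893651619540 = 643041424430915817/13893651619540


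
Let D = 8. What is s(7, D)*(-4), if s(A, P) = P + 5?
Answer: -52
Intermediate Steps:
s(A, P) = 5 + P
s(7, D)*(-4) = (5 + 8)*(-4) = 13*(-4) = -52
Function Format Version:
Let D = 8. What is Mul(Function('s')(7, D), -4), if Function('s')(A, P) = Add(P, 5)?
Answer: -52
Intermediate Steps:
Function('s')(A, P) = Add(5, P)
Mul(Function('s')(7, D), -4) = Mul(Add(5, 8), -4) = Mul(13, -4) = -52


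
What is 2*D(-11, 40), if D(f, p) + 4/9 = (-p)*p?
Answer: -28808/9 ≈ -3200.9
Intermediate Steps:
D(f, p) = -4/9 - p² (D(f, p) = -4/9 + (-p)*p = -4/9 - p²)
2*D(-11, 40) = 2*(-4/9 - 1*40²) = 2*(-4/9 - 1*1600) = 2*(-4/9 - 1600) = 2*(-14404/9) = -28808/9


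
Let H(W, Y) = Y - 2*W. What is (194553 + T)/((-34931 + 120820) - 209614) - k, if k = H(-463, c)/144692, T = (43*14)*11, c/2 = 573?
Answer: -293647713/179020177 ≈ -1.6403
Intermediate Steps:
c = 1146 (c = 2*573 = 1146)
T = 6622 (T = 602*11 = 6622)
k = 518/36173 (k = (1146 - 2*(-463))/144692 = (1146 + 926)*(1/144692) = 2072*(1/144692) = 518/36173 ≈ 0.014320)
(194553 + T)/((-34931 + 120820) - 209614) - k = (194553 + 6622)/((-34931 + 120820) - 209614) - 1*518/36173 = 201175/(85889 - 209614) - 518/36173 = 201175/(-123725) - 518/36173 = 201175*(-1/123725) - 518/36173 = -8047/4949 - 518/36173 = -293647713/179020177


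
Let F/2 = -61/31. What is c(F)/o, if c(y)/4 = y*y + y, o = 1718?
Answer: 22204/825499 ≈ 0.026898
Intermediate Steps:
F = -122/31 (F = 2*(-61/31) = -122/31 ≈ -3.9355)
c(y) = 4*y + 4*y² (c(y) = 4*(y*y + y) = 4*(y² + y) = 4*(y + y²) = 4*y + 4*y²)
c(F)/o = (4*(-122/31)*(1 - 122/31))/1718 = (4*(-122/31)*(-91/31))*(1/1718) = (44408/961)*(1/1718) = 22204/825499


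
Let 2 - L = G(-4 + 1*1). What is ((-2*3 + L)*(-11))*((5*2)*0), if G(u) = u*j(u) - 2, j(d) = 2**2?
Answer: 0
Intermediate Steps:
j(d) = 4
G(u) = -2 + 4*u (G(u) = u*4 - 2 = 4*u - 2 = -2 + 4*u)
L = 16 (L = 2 - (-2 + 4*(-4 + 1*1)) = 2 - (-2 + 4*(-4 + 1)) = 2 - (-2 + 4*(-3)) = 2 - (-2 - 12) = 2 - 1*(-14) = 2 + 14 = 16)
((-2*3 + L)*(-11))*((5*2)*0) = ((-2*3 + 16)*(-11))*((5*2)*0) = ((-6 + 16)*(-11))*(10*0) = (10*(-11))*0 = -110*0 = 0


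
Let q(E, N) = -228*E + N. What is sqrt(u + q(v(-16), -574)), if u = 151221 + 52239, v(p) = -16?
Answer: sqrt(206534) ≈ 454.46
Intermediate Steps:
u = 203460
q(E, N) = N - 228*E
sqrt(u + q(v(-16), -574)) = sqrt(203460 + (-574 - 228*(-16))) = sqrt(203460 + (-574 + 3648)) = sqrt(203460 + 3074) = sqrt(206534)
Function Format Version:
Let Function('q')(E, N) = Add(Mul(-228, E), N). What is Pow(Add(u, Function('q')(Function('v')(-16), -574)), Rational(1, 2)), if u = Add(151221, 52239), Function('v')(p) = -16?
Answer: Pow(206534, Rational(1, 2)) ≈ 454.46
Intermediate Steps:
u = 203460
Function('q')(E, N) = Add(N, Mul(-228, E))
Pow(Add(u, Function('q')(Function('v')(-16), -574)), Rational(1, 2)) = Pow(Add(203460, Add(-574, Mul(-228, -16))), Rational(1, 2)) = Pow(Add(203460, Add(-574, 3648)), Rational(1, 2)) = Pow(Add(203460, 3074), Rational(1, 2)) = Pow(206534, Rational(1, 2))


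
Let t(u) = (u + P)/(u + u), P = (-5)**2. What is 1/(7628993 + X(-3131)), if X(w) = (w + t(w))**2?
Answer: 9803161/170859766032537 ≈ 5.7375e-8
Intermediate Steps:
P = 25
t(u) = (25 + u)/(2*u) (t(u) = (u + 25)/(u + u) = (25 + u)/((2*u)) = (25 + u)*(1/(2*u)) = (25 + u)/(2*u))
X(w) = (w + (25 + w)/(2*w))**2
1/(7628993 + X(-3131)) = 1/(7628993 + (1/4)*(25 - 3131 + 2*(-3131)**2)**2/(-3131)**2) = 1/(7628993 + (1/4)*(1/9803161)*(25 - 3131 + 2*9803161)**2) = 1/(7628993 + (1/4)*(1/9803161)*(25 - 3131 + 19606322)**2) = 1/(7628993 + (1/4)*(1/9803161)*19603216**2) = 1/(7628993 + (1/4)*(1/9803161)*384286077542656) = 1/(7628993 + 96071519385664/9803161) = 1/(170859766032537/9803161) = 9803161/170859766032537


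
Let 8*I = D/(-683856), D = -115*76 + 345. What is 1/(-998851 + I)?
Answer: -5470848/5464561987253 ≈ -1.0011e-6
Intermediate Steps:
D = -8395 (D = -8740 + 345 = -8395)
I = 8395/5470848 (I = (-8395/(-683856))/8 = (-8395*(-1/683856))/8 = (1/8)*(8395/683856) = 8395/5470848 ≈ 0.0015345)
1/(-998851 + I) = 1/(-998851 + 8395/5470848) = 1/(-5464561987253/5470848) = -5470848/5464561987253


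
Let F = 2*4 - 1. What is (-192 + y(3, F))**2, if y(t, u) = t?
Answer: 35721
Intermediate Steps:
F = 7 (F = 8 - 1 = 7)
(-192 + y(3, F))**2 = (-192 + 3)**2 = (-189)**2 = 35721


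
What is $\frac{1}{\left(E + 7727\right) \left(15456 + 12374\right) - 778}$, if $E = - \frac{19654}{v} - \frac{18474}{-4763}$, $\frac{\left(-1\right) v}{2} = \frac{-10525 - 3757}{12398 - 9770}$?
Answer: $\frac{3092053}{509651082276096} \approx 6.067 \cdot 10^{-9}$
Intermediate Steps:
$v = \frac{7141}{657}$ ($v = - 2 \frac{-10525 - 3757}{12398 - 9770} = - 2 \left(- \frac{14282}{2628}\right) = - 2 \left(\left(-14282\right) \frac{1}{2628}\right) = \left(-2\right) \left(- \frac{7141}{1314}\right) = \frac{7141}{657} \approx 10.869$)
$E = - \frac{61371162480}{34012583}$ ($E = - \frac{19654}{\frac{7141}{657}} - \frac{18474}{-4763} = \left(-19654\right) \frac{657}{7141} - - \frac{18474}{4763} = - \frac{12912678}{7141} + \frac{18474}{4763} = - \frac{61371162480}{34012583} \approx -1804.4$)
$\frac{1}{\left(E + 7727\right) \left(15456 + 12374\right) - 778} = \frac{1}{\left(- \frac{61371162480}{34012583} + 7727\right) \left(15456 + 12374\right) - 778} = \frac{1}{\frac{201444066361}{34012583} \cdot 27830 - 778} = \frac{1}{\frac{509653487893330}{3092053} - 778} = \frac{1}{\frac{509651082276096}{3092053}} = \frac{3092053}{509651082276096}$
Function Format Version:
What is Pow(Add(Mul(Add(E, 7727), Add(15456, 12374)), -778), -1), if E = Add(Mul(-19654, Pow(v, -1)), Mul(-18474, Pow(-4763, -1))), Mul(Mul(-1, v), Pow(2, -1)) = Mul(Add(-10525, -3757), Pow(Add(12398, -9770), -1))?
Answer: Rational(3092053, 509651082276096) ≈ 6.0670e-9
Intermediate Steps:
v = Rational(7141, 657) (v = Mul(-2, Mul(Add(-10525, -3757), Pow(Add(12398, -9770), -1))) = Mul(-2, Mul(-14282, Pow(2628, -1))) = Mul(-2, Mul(-14282, Rational(1, 2628))) = Mul(-2, Rational(-7141, 1314)) = Rational(7141, 657) ≈ 10.869)
E = Rational(-61371162480, 34012583) (E = Add(Mul(-19654, Pow(Rational(7141, 657), -1)), Mul(-18474, Pow(-4763, -1))) = Add(Mul(-19654, Rational(657, 7141)), Mul(-18474, Rational(-1, 4763))) = Add(Rational(-12912678, 7141), Rational(18474, 4763)) = Rational(-61371162480, 34012583) ≈ -1804.4)
Pow(Add(Mul(Add(E, 7727), Add(15456, 12374)), -778), -1) = Pow(Add(Mul(Add(Rational(-61371162480, 34012583), 7727), Add(15456, 12374)), -778), -1) = Pow(Add(Mul(Rational(201444066361, 34012583), 27830), -778), -1) = Pow(Add(Rational(509653487893330, 3092053), -778), -1) = Pow(Rational(509651082276096, 3092053), -1) = Rational(3092053, 509651082276096)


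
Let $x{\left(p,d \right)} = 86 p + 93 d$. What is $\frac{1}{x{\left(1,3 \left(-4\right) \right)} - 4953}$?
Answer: $- \frac{1}{5983} \approx -0.00016714$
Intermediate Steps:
$\frac{1}{x{\left(1,3 \left(-4\right) \right)} - 4953} = \frac{1}{\left(86 \cdot 1 + 93 \cdot 3 \left(-4\right)\right) - 4953} = \frac{1}{\left(86 + 93 \left(-12\right)\right) - 4953} = \frac{1}{\left(86 - 1116\right) - 4953} = \frac{1}{-1030 - 4953} = \frac{1}{-5983} = - \frac{1}{5983}$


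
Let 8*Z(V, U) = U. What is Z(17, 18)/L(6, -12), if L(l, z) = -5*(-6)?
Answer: 3/40 ≈ 0.075000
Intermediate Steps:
Z(V, U) = U/8
L(l, z) = 30
Z(17, 18)/L(6, -12) = ((⅛)*18)/30 = (9/4)*(1/30) = 3/40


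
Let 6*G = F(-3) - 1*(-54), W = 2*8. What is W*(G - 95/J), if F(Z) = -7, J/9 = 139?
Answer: 155272/1251 ≈ 124.12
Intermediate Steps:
J = 1251 (J = 9*139 = 1251)
W = 16
G = 47/6 (G = (-7 - 1*(-54))/6 = (-7 + 54)/6 = (1/6)*47 = 47/6 ≈ 7.8333)
W*(G - 95/J) = 16*(47/6 - 95/1251) = 16*(19409/2502) = 155272/1251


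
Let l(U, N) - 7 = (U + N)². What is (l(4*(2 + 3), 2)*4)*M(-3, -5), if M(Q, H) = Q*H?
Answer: 29460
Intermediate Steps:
M(Q, H) = H*Q
l(U, N) = 7 + (N + U)² (l(U, N) = 7 + (U + N)² = 7 + (N + U)²)
(l(4*(2 + 3), 2)*4)*M(-3, -5) = ((7 + (2 + 4*(2 + 3))²)*4)*(-5*(-3)) = ((7 + (2 + 4*5)²)*4)*15 = ((7 + (2 + 20)²)*4)*15 = ((7 + 22²)*4)*15 = ((7 + 484)*4)*15 = (491*4)*15 = 1964*15 = 29460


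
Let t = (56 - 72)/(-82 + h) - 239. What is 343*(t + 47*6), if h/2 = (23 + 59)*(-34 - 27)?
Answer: 74381951/5043 ≈ 14750.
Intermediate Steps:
h = -10004 (h = 2*((23 + 59)*(-34 - 27)) = 2*(82*(-61)) = 2*(-5002) = -10004)
t = -1205269/5043 (t = (56 - 72)/(-82 - 10004) - 239 = -16/(-10086) - 239 = -16*(-1/10086) - 239 = 8/5043 - 239 = -1205269/5043 ≈ -239.00)
343*(t + 47*6) = 343*(-1205269/5043 + 47*6) = 343*(-1205269/5043 + 282) = 343*(216857/5043) = 74381951/5043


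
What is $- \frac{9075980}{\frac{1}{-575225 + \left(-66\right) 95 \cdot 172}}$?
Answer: $15008630466700$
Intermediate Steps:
$- \frac{9075980}{\frac{1}{-575225 + \left(-66\right) 95 \cdot 172}} = - \frac{9075980}{\frac{1}{-575225 - 1078440}} = - \frac{9075980}{\frac{1}{-1653665}} = - \frac{9075980}{- \frac{1}{1653665}} = \left(-9075980\right) \left(-1653665\right) = 15008630466700$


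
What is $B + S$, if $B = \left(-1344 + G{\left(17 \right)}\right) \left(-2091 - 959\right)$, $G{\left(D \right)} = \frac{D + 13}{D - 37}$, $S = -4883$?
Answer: $4098892$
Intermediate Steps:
$G{\left(D \right)} = \frac{13 + D}{-37 + D}$
$B = 4103775$ ($B = \left(-1344 + \frac{13 + 17}{-37 + 17}\right) \left(-2091 - 959\right) = \left(-1344 + \frac{1}{-20} \cdot 30\right) \left(-3050\right) = \left(-1344 - \frac{3}{2}\right) \left(-3050\right) = \left(- \frac{2691}{2}\right) \left(-3050\right) = 4103775$)
$B + S = 4103775 - 4883 = 4098892$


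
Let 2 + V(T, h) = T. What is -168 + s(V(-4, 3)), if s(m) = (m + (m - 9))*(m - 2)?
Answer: 0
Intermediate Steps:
V(T, h) = -2 + T
s(m) = (-9 + 2*m)*(-2 + m) (s(m) = (m + (-9 + m))*(-2 + m) = (-9 + 2*m)*(-2 + m))
-168 + s(V(-4, 3)) = -168 + (18 - 13*(-2 - 4) + 2*(-2 - 4)²) = -168 + (18 - 13*(-6) + 2*(-6)²) = -168 + (18 + 78 + 2*36) = -168 + (18 + 78 + 72) = -168 + 168 = 0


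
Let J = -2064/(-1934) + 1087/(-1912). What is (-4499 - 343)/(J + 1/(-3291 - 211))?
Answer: -15675640437168/1613593853 ≈ -9714.7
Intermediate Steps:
J = 922055/1848904 (J = -2064*(-1/1934) + 1087*(-1/1912) = 1032/967 - 1087/1912 = 922055/1848904 ≈ 0.49870)
(-4499 - 343)/(J + 1/(-3291 - 211)) = (-4499 - 343)/(922055/1848904 + 1/(-3291 - 211)) = -4842/(922055/1848904 + 1/(-3502)) = -4842/(922055/1848904 - 1/3502) = -4842/1613593853/3237430904 = -4842*3237430904/1613593853 = -15675640437168/1613593853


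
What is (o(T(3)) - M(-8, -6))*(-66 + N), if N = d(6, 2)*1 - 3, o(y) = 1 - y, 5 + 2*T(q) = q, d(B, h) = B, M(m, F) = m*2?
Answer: -1134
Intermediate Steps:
M(m, F) = 2*m
T(q) = -5/2 + q/2
N = 3 (N = 6*1 - 3 = 6 - 3 = 3)
(o(T(3)) - M(-8, -6))*(-66 + N) = ((1 - (-5/2 + (½)*3)) - 2*(-8))*(-66 + 3) = ((1 - (-5/2 + 3/2)) - 1*(-16))*(-63) = ((1 - 1*(-1)) + 16)*(-63) = ((1 + 1) + 16)*(-63) = (2 + 16)*(-63) = 18*(-63) = -1134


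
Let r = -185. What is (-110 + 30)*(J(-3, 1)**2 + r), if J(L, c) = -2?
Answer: 14480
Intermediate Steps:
(-110 + 30)*(J(-3, 1)**2 + r) = (-110 + 30)*((-2)**2 - 185) = -80*(4 - 185) = -80*(-181) = 14480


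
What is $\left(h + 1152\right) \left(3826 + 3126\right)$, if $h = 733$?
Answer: $13104520$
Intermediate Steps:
$\left(h + 1152\right) \left(3826 + 3126\right) = \left(733 + 1152\right) \left(3826 + 3126\right) = 1885 \cdot 6952 = 13104520$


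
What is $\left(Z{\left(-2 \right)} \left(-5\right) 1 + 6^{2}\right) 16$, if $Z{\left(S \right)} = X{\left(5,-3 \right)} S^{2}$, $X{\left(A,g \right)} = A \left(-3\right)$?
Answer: $5376$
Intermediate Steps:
$X{\left(A,g \right)} = - 3 A$
$Z{\left(S \right)} = - 15 S^{2}$ ($Z{\left(S \right)} = \left(-3\right) 5 S^{2} = - 15 S^{2}$)
$\left(Z{\left(-2 \right)} \left(-5\right) 1 + 6^{2}\right) 16 = \left(- 15 \left(-2\right)^{2} \left(-5\right) 1 + 6^{2}\right) 16 = \left(\left(-15\right) 4 \left(-5\right) 1 + 36\right) 16 = \left(\left(-60\right) \left(-5\right) 1 + 36\right) 16 = \left(300 \cdot 1 + 36\right) 16 = \left(300 + 36\right) 16 = 336 \cdot 16 = 5376$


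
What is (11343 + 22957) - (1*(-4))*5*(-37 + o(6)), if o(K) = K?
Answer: 33680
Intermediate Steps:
(11343 + 22957) - (1*(-4))*5*(-37 + o(6)) = (11343 + 22957) - (1*(-4))*5*(-37 + 6) = 34300 - (-4*5)*(-31) = 34300 - (-20)*(-31) = 34300 - 1*620 = 34300 - 620 = 33680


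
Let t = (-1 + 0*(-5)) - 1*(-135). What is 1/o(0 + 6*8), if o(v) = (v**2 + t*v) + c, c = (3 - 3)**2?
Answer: 1/8736 ≈ 0.00011447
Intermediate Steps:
c = 0 (c = 0**2 = 0)
t = 134 (t = (-1 + 0) + 135 = -1 + 135 = 134)
o(v) = v**2 + 134*v (o(v) = (v**2 + 134*v) + 0 = v**2 + 134*v)
1/o(0 + 6*8) = 1/((0 + 6*8)*(134 + (0 + 6*8))) = 1/((0 + 48)*(134 + (0 + 48))) = 1/(48*(134 + 48)) = 1/(48*182) = 1/8736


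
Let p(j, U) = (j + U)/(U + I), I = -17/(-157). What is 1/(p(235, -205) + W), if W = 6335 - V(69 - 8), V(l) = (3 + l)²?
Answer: 16084/36009721 ≈ 0.00044666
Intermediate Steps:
I = 17/157 (I = -17*(-1/157) = 17/157 ≈ 0.10828)
p(j, U) = (U + j)/(17/157 + U) (p(j, U) = (j + U)/(U + 17/157) = (U + j)/(17/157 + U))
W = 2239 (W = 6335 - (3 + (69 - 8))² = 6335 - (3 + 61)² = 6335 - 1*64² = 6335 - 1*4096 = 6335 - 4096 = 2239)
1/(p(235, -205) + W) = 1/(157*(-205 + 235)/(17 + 157*(-205)) + 2239) = 1/(157*30/(17 - 32185) + 2239) = 1/(157*30/(-32168) + 2239) = 1/(157*(-1/32168)*30 + 2239) = 1/(-2355/16084 + 2239) = 1/(36009721/16084) = 16084/36009721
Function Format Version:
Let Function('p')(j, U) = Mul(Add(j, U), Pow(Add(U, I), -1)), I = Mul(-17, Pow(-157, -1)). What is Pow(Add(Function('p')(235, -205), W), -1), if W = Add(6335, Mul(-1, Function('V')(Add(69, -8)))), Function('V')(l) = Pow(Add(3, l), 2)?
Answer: Rational(16084, 36009721) ≈ 0.00044666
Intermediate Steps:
I = Rational(17, 157) (I = Mul(-17, Rational(-1, 157)) = Rational(17, 157) ≈ 0.10828)
Function('p')(j, U) = Mul(Pow(Add(Rational(17, 157), U), -1), Add(U, j)) (Function('p')(j, U) = Mul(Add(j, U), Pow(Add(U, Rational(17, 157)), -1)) = Mul(Add(U, j), Pow(Add(Rational(17, 157), U), -1)) = Mul(Pow(Add(Rational(17, 157), U), -1), Add(U, j)))
W = 2239 (W = Add(6335, Mul(-1, Pow(Add(3, Add(69, -8)), 2))) = Add(6335, Mul(-1, Pow(Add(3, 61), 2))) = Add(6335, Mul(-1, Pow(64, 2))) = Add(6335, Mul(-1, 4096)) = Add(6335, -4096) = 2239)
Pow(Add(Function('p')(235, -205), W), -1) = Pow(Add(Mul(157, Pow(Add(17, Mul(157, -205)), -1), Add(-205, 235)), 2239), -1) = Pow(Add(Mul(157, Pow(Add(17, -32185), -1), 30), 2239), -1) = Pow(Add(Mul(157, Pow(-32168, -1), 30), 2239), -1) = Pow(Add(Mul(157, Rational(-1, 32168), 30), 2239), -1) = Pow(Add(Rational(-2355, 16084), 2239), -1) = Pow(Rational(36009721, 16084), -1) = Rational(16084, 36009721)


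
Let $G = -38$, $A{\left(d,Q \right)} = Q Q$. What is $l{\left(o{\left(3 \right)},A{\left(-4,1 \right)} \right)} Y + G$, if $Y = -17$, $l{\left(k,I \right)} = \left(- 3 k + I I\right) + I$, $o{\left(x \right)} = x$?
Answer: $81$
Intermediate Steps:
$A{\left(d,Q \right)} = Q^{2}$
$l{\left(k,I \right)} = I + I^{2} - 3 k$ ($l{\left(k,I \right)} = \left(- 3 k + I^{2}\right) + I = \left(I^{2} - 3 k\right) + I = I + I^{2} - 3 k$)
$l{\left(o{\left(3 \right)},A{\left(-4,1 \right)} \right)} Y + G = \left(1^{2} + \left(1^{2}\right)^{2} - 9\right) \left(-17\right) - 38 = \left(1 + 1^{2} - 9\right) \left(-17\right) - 38 = \left(1 + 1 - 9\right) \left(-17\right) - 38 = \left(-7\right) \left(-17\right) - 38 = 119 - 38 = 81$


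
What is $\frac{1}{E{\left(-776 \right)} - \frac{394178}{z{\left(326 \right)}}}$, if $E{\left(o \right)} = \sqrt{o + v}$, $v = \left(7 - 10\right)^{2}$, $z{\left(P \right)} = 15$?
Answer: $- \frac{5912670}{155376468259} - \frac{225 i \sqrt{767}}{155376468259} \approx -3.8054 \cdot 10^{-5} - 4.0105 \cdot 10^{-8} i$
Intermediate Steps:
$v = 9$ ($v = \left(7 - 10\right)^{2} = \left(-3\right)^{2} = 9$)
$E{\left(o \right)} = \sqrt{9 + o}$ ($E{\left(o \right)} = \sqrt{o + 9} = \sqrt{9 + o}$)
$\frac{1}{E{\left(-776 \right)} - \frac{394178}{z{\left(326 \right)}}} = \frac{1}{\sqrt{9 - 776} - \frac{394178}{15}} = \frac{1}{\sqrt{-767} - \frac{394178}{15}} = \frac{1}{i \sqrt{767} - \frac{394178}{15}} = \frac{1}{- \frac{394178}{15} + i \sqrt{767}}$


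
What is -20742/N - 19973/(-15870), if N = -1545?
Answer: 4800451/326922 ≈ 14.684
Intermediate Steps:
-20742/N - 19973/(-15870) = -20742/(-1545) - 19973/(-15870) = -20742*(-1/1545) - 19973*(-1/15870) = 6914/515 + 19973/15870 = 4800451/326922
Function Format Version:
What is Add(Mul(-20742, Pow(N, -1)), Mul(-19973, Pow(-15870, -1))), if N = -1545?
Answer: Rational(4800451, 326922) ≈ 14.684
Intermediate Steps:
Add(Mul(-20742, Pow(N, -1)), Mul(-19973, Pow(-15870, -1))) = Add(Mul(-20742, Pow(-1545, -1)), Mul(-19973, Pow(-15870, -1))) = Add(Mul(-20742, Rational(-1, 1545)), Mul(-19973, Rational(-1, 15870))) = Add(Rational(6914, 515), Rational(19973, 15870)) = Rational(4800451, 326922)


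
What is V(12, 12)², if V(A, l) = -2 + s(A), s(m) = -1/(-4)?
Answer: 49/16 ≈ 3.0625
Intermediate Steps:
s(m) = ¼ (s(m) = -1*(-¼) = ¼)
V(A, l) = -7/4 (V(A, l) = -2 + ¼ = -7/4)
V(12, 12)² = (-7/4)² = 49/16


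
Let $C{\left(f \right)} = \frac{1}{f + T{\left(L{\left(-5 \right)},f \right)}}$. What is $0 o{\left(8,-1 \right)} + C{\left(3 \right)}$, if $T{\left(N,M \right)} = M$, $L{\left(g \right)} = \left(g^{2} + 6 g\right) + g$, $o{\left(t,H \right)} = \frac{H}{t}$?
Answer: $\frac{1}{6} \approx 0.16667$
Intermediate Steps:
$L{\left(g \right)} = g^{2} + 7 g$
$C{\left(f \right)} = \frac{1}{2 f}$ ($C{\left(f \right)} = \frac{1}{f + f} = \frac{1}{2 f}$)
$0 o{\left(8,-1 \right)} + C{\left(3 \right)} = 0 \left(- \frac{1}{8}\right) + \frac{1}{2 \cdot 3} = 0 \left(\left(-1\right) \frac{1}{8}\right) + \frac{1}{2} \cdot \frac{1}{3} = 0 \left(- \frac{1}{8}\right) + \frac{1}{6} = 0 + \frac{1}{6} = \frac{1}{6}$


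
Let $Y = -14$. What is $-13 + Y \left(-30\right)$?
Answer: $407$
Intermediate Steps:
$-13 + Y \left(-30\right) = -13 - -420 = -13 + 420 = 407$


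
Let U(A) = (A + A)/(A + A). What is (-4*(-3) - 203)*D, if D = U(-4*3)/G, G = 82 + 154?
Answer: -191/236 ≈ -0.80932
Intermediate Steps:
G = 236
U(A) = 1 (U(A) = (2*A)/((2*A)) = (2*A)*(1/(2*A)) = 1)
D = 1/236 ≈ 0.0042373
(-4*(-3) - 203)*D = (-4*(-3) - 203)*(1/236) = (12 - 203)*(1/236) = -191*1/236 = -191/236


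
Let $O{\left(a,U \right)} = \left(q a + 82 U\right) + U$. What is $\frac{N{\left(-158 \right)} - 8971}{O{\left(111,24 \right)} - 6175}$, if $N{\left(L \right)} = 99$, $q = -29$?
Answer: $\frac{4436}{3701} \approx 1.1986$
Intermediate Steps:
$O{\left(a,U \right)} = - 29 a + 83 U$ ($O{\left(a,U \right)} = \left(- 29 a + 82 U\right) + U = - 29 a + 83 U$)
$\frac{N{\left(-158 \right)} - 8971}{O{\left(111,24 \right)} - 6175} = \frac{99 - 8971}{\left(\left(-29\right) 111 + 83 \cdot 24\right) - 6175} = - \frac{8872}{\left(-3219 + 1992\right) - 6175} = - \frac{8872}{-1227 - 6175} = - \frac{8872}{-7402} = \left(-8872\right) \left(- \frac{1}{7402}\right) = \frac{4436}{3701}$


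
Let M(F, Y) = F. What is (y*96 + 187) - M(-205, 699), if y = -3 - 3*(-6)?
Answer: 1832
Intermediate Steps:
y = 15 (y = -3 + 18 = 15)
(y*96 + 187) - M(-205, 699) = (15*96 + 187) - 1*(-205) = (1440 + 187) + 205 = 1627 + 205 = 1832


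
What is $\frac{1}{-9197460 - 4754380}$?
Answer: $- \frac{1}{13951840} \approx -7.1675 \cdot 10^{-8}$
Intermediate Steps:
$\frac{1}{-9197460 - 4754380} = \frac{1}{-13951840} = - \frac{1}{13951840}$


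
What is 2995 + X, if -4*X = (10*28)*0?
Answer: 2995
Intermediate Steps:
X = 0 (X = -10*28*0/4 = -70*0 = -¼*0 = 0)
2995 + X = 2995 + 0 = 2995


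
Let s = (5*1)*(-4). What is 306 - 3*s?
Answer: 366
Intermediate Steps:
s = -20 (s = 5*(-4) = -20)
306 - 3*s = 306 - 3*(-20) = 306 + 60 = 366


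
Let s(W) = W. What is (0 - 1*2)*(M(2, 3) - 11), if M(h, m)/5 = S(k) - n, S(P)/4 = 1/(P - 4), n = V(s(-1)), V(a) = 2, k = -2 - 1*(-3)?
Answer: 166/3 ≈ 55.333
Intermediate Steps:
k = 1 (k = -2 + 3 = 1)
n = 2
S(P) = 4/(-4 + P) (S(P) = 4/(P - 4) = 4/(-4 + P))
M(h, m) = -50/3 (M(h, m) = 5*(4/(-4 + 1) - 1*2) = 5*(4/(-3) - 2) = 5*(4*(-1/3) - 2) = 5*(-4/3 - 2) = 5*(-10/3) = -50/3)
(0 - 1*2)*(M(2, 3) - 11) = (0 - 1*2)*(-50/3 - 11) = (0 - 2)*(-83/3) = -2*(-83/3) = 166/3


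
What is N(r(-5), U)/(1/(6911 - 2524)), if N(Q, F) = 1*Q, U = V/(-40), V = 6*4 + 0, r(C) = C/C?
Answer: 4387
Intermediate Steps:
r(C) = 1
V = 24 (V = 24 + 0 = 24)
U = -⅗ (U = 24/(-40) = 24*(-1/40) = -⅗ ≈ -0.60000)
N(Q, F) = Q
N(r(-5), U)/(1/(6911 - 2524)) = 1/1/(6911 - 2524) = 1/1/4387 = 1/(1/4387) = 1*4387 = 4387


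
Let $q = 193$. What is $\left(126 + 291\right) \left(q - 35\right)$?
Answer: $65886$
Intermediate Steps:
$\left(126 + 291\right) \left(q - 35\right) = \left(126 + 291\right) \left(193 - 35\right) = 417 \cdot 158 = 65886$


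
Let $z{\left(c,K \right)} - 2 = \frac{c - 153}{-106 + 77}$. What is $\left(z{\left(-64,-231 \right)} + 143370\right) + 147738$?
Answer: $\frac{8442407}{29} \approx 2.9112 \cdot 10^{5}$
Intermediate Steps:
$z{\left(c,K \right)} = \frac{211}{29} - \frac{c}{29}$ ($z{\left(c,K \right)} = 2 + \frac{c - 153}{-106 + 77} = 2 + \frac{-153 + c}{-29} = 2 + \left(-153 + c\right) \left(- \frac{1}{29}\right) = 2 - \left(- \frac{153}{29} + \frac{c}{29}\right) = \frac{211}{29} - \frac{c}{29}$)
$\left(z{\left(-64,-231 \right)} + 143370\right) + 147738 = \left(\left(\frac{211}{29} - - \frac{64}{29}\right) + 143370\right) + 147738 = \left(\left(\frac{211}{29} + \frac{64}{29}\right) + 143370\right) + 147738 = \left(\frac{275}{29} + 143370\right) + 147738 = \frac{4158005}{29} + 147738 = \frac{8442407}{29}$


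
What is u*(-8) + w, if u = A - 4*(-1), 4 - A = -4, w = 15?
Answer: -81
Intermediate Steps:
A = 8 (A = 4 - 1*(-4) = 4 + 4 = 8)
u = 12 (u = 8 - 4*(-1) = 8 + 4 = 12)
u*(-8) + w = 12*(-8) + 15 = -96 + 15 = -81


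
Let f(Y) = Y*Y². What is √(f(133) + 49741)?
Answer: √2402378 ≈ 1550.0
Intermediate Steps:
f(Y) = Y³
√(f(133) + 49741) = √(133³ + 49741) = √(2352637 + 49741) = √2402378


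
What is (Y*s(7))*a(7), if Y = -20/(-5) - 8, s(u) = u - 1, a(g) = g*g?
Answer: -1176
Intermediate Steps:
a(g) = g²
s(u) = -1 + u
Y = -4 (Y = -20*(-⅕) - 8 = 4 - 8 = -4)
(Y*s(7))*a(7) = -4*(-1 + 7)*7² = -4*6*49 = -24*49 = -1176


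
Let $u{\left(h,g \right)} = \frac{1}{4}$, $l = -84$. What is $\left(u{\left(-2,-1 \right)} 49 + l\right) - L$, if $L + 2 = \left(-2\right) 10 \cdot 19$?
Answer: $\frac{1241}{4} \approx 310.25$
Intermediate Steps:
$u{\left(h,g \right)} = \frac{1}{4}$
$L = -382$ ($L = -2 + \left(-2\right) 10 \cdot 19 = -2 - 380 = -382$)
$\left(u{\left(-2,-1 \right)} 49 + l\right) - L = \left(\frac{1}{4} \cdot 49 - 84\right) - -382 = \left(\frac{49}{4} - 84\right) + 382 = - \frac{287}{4} + 382 = \frac{1241}{4}$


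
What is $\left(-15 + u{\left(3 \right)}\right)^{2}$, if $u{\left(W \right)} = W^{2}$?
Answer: $36$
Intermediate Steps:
$\left(-15 + u{\left(3 \right)}\right)^{2} = \left(-15 + 3^{2}\right)^{2} = \left(-15 + 9\right)^{2} = \left(-6\right)^{2} = 36$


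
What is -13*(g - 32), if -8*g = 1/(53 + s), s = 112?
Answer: 549133/1320 ≈ 416.01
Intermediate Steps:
g = -1/1320 (g = -1/(8*(53 + 112)) = -⅛/165 = -⅛*1/165 = -1/1320 ≈ -0.00075758)
-13*(g - 32) = -13*(-1/1320 - 32) = -13*(-42241/1320) = 549133/1320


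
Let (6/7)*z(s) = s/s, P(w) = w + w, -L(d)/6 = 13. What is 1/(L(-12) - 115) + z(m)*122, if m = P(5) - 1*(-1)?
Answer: 82408/579 ≈ 142.33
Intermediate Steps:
L(d) = -78 (L(d) = -6*13 = -78)
P(w) = 2*w
m = 11 (m = 2*5 - 1*(-1) = 10 + 1 = 11)
z(s) = 7/6 (z(s) = 7*(s/s)/6 = (7/6)*1 = 7/6)
1/(L(-12) - 115) + z(m)*122 = 1/(-78 - 115) + (7/6)*122 = 1/(-193) + 427/3 = -1/193 + 427/3 = 82408/579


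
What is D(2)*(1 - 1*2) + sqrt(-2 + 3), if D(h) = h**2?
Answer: -3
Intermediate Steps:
D(2)*(1 - 1*2) + sqrt(-2 + 3) = 2**2*(1 - 1*2) + sqrt(-2 + 3) = 4*(1 - 2) + sqrt(1) = 4*(-1) + 1 = -4 + 1 = -3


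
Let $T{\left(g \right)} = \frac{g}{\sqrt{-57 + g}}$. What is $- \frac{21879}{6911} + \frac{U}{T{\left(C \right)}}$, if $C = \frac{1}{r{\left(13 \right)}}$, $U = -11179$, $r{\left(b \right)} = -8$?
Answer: $- \frac{21879}{6911} + 22358 i \sqrt{914} \approx -3.1658 + 6.7594 \cdot 10^{5} i$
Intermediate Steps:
$C = - \frac{1}{8}$ ($C = \frac{1}{-8} = - \frac{1}{8} \approx -0.125$)
$T{\left(g \right)} = \frac{g}{\sqrt{-57 + g}}$
$- \frac{21879}{6911} + \frac{U}{T{\left(C \right)}} = - \frac{21879}{6911} - \frac{11179}{\left(- \frac{1}{8}\right) \frac{1}{\sqrt{-57 - \frac{1}{8}}}} = \left(-21879\right) \frac{1}{6911} - \frac{11179}{\left(- \frac{1}{8}\right) \frac{1}{\sqrt{- \frac{457}{8}}}} = - \frac{21879}{6911} - \frac{11179}{\left(- \frac{1}{8}\right) \left(- \frac{2 i \sqrt{914}}{457}\right)} = - \frac{21879}{6911} - \frac{11179}{\frac{1}{1828} i \sqrt{914}} = - \frac{21879}{6911} - 11179 \left(- 2 i \sqrt{914}\right) = - \frac{21879}{6911} + 22358 i \sqrt{914}$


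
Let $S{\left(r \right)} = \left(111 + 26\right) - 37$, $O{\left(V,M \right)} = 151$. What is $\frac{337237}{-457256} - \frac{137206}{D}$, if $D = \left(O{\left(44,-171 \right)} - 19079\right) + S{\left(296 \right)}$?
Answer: $\frac{14097192125}{2152303992} \approx 6.5498$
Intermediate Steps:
$S{\left(r \right)} = 100$ ($S{\left(r \right)} = 137 - 37 = 100$)
$D = -18828$ ($D = \left(151 - 19079\right) + 100 = -18928 + 100 = -18828$)
$\frac{337237}{-457256} - \frac{137206}{D} = \frac{337237}{-457256} - \frac{137206}{-18828} = 337237 \left(- \frac{1}{457256}\right) - - \frac{68603}{9414} = - \frac{337237}{457256} + \frac{68603}{9414} = \frac{14097192125}{2152303992}$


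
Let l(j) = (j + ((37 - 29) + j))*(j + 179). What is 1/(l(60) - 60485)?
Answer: -1/29893 ≈ -3.3453e-5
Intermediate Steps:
l(j) = (8 + 2*j)*(179 + j) (l(j) = (j + (8 + j))*(179 + j) = (8 + 2*j)*(179 + j))
1/(l(60) - 60485) = 1/((1432 + 2*60² + 366*60) - 60485) = 1/((1432 + 2*3600 + 21960) - 60485) = 1/((1432 + 7200 + 21960) - 60485) = 1/(30592 - 60485) = 1/(-29893) = -1/29893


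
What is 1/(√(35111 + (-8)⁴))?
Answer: √39207/39207 ≈ 0.0050503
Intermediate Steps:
1/(√(35111 + (-8)⁴)) = 1/(√(35111 + 4096)) = 1/(√39207) = √39207/39207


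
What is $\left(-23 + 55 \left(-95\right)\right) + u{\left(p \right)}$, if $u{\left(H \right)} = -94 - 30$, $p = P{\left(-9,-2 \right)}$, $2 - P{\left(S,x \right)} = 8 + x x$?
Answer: $-5372$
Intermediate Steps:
$P{\left(S,x \right)} = -6 - x^{2}$ ($P{\left(S,x \right)} = 2 - \left(8 + x x\right) = 2 - \left(8 + x^{2}\right) = -6 - x^{2}$)
$p = -10$ ($p = -6 - \left(-2\right)^{2} = -6 - 4 = -10$)
$u{\left(H \right)} = -124$ ($u{\left(H \right)} = -94 - 30 = -124$)
$\left(-23 + 55 \left(-95\right)\right) + u{\left(p \right)} = \left(-23 + 55 \left(-95\right)\right) - 124 = \left(-23 - 5225\right) - 124 = -5248 - 124 = -5372$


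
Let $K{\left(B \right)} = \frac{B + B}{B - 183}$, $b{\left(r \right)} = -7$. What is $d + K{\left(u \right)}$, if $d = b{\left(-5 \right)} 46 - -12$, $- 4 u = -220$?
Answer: $- \frac{19895}{64} \approx -310.86$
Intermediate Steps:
$u = 55$ ($u = \left(- \frac{1}{4}\right) \left(-220\right) = 55$)
$K{\left(B \right)} = \frac{2 B}{-183 + B}$
$d = -310$ ($d = \left(-7\right) 46 - -12 = -322 + \left(-7 + 19\right) = -322 + 12 = -310$)
$d + K{\left(u \right)} = -310 + 2 \cdot 55 \frac{1}{-183 + 55} = -310 + 2 \cdot 55 \frac{1}{-128} = -310 + 2 \cdot 55 \left(- \frac{1}{128}\right) = -310 - \frac{55}{64} = - \frac{19895}{64}$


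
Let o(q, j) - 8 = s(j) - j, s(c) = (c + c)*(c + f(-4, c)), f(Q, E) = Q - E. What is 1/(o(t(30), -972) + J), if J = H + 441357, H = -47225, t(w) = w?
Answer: 1/402888 ≈ 2.4821e-6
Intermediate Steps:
s(c) = -8*c (s(c) = (c + c)*(c + (-4 - c)) = (2*c)*(-4) = -8*c)
o(q, j) = 8 - 9*j (o(q, j) = 8 + (-8*j - j) = 8 - 9*j)
J = 394132 (J = -47225 + 441357 = 394132)
1/(o(t(30), -972) + J) = 1/((8 - 9*(-972)) + 394132) = 1/((8 + 8748) + 394132) = 1/(8756 + 394132) = 1/402888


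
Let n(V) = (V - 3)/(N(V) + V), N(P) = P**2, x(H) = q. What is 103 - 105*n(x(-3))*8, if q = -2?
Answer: 2203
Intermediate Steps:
x(H) = -2
n(V) = (-3 + V)/(V + V**2) (n(V) = (V - 3)/(V**2 + V) = (-3 + V)/(V + V**2))
103 - 105*n(x(-3))*8 = 103 - 105*(-3 - 2)/((-2)*(1 - 2))*8 = 103 - 105*(-1/2*(-5)/(-1))*8 = 103 - 105*(-1/2*(-1)*(-5))*8 = 103 - (-525)*8/2 = 103 - 105*(-20) = 103 + 2100 = 2203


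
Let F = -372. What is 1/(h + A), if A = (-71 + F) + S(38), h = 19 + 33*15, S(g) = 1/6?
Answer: 6/427 ≈ 0.014052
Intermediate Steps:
S(g) = ⅙
h = 514 (h = 19 + 495 = 514)
A = -2657/6 (A = (-71 - 372) + ⅙ = -443 + ⅙ = -2657/6 ≈ -442.83)
1/(h + A) = 1/(514 - 2657/6) = 1/(427/6) = 6/427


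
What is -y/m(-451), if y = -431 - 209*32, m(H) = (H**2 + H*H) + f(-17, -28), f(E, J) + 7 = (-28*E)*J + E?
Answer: 2373/131150 ≈ 0.018094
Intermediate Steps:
f(E, J) = -7 + E - 28*E*J (f(E, J) = -7 + ((-28*E)*J + E) = -7 + (-28*E*J + E) = -7 + (E - 28*E*J) = -7 + E - 28*E*J)
m(H) = -13352 + 2*H**2 (m(H) = (H**2 + H*H) + (-7 - 17 - 28*(-17)*(-28)) = (H**2 + H**2) + (-7 - 17 - 13328) = 2*H**2 - 13352 = -13352 + 2*H**2)
y = -7119 (y = -431 - 6688 = -7119)
-y/m(-451) = -(-7119)/(-13352 + 2*(-451)**2) = -(-7119)/(-13352 + 2*203401) = -(-7119)/(-13352 + 406802) = -(-7119)/393450 = -1*(-2373/131150) = 2373/131150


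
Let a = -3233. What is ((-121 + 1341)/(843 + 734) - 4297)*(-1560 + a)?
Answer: 32473289157/1577 ≈ 2.0592e+7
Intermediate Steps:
((-121 + 1341)/(843 + 734) - 4297)*(-1560 + a) = ((-121 + 1341)/(843 + 734) - 4297)*(-1560 - 3233) = (1220/1577 - 4297)*(-4793) = -6775149/1577*(-4793) = 32473289157/1577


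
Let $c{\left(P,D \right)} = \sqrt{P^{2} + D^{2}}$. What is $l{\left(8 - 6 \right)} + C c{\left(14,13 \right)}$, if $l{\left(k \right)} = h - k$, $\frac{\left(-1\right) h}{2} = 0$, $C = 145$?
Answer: $-2 + 145 \sqrt{365} \approx 2768.2$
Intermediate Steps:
$h = 0$ ($h = \left(-2\right) 0 = 0$)
$c{\left(P,D \right)} = \sqrt{D^{2} + P^{2}}$
$l{\left(k \right)} = - k$ ($l{\left(k \right)} = 0 - k = - k$)
$l{\left(8 - 6 \right)} + C c{\left(14,13 \right)} = - (8 - 6) + 145 \sqrt{13^{2} + 14^{2}} = \left(-1\right) 2 + 145 \sqrt{169 + 196} = -2 + 145 \sqrt{365}$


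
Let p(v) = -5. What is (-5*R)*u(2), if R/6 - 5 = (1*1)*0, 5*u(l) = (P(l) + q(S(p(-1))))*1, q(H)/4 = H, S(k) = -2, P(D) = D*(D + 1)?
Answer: 60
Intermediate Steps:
P(D) = D*(1 + D)
q(H) = 4*H
u(l) = -8/5 + l*(1 + l)/5 (u(l) = ((l*(1 + l) + 4*(-2))*1)/5 = ((l*(1 + l) - 8)*1)/5 = ((-8 + l*(1 + l))*1)/5 = (-8 + l*(1 + l))/5 = -8/5 + l*(1 + l)/5)
R = 30 (R = 30 + 6*((1*1)*0) = 30 + 6*(1*0) = 30 + 6*0 = 30 + 0 = 30)
(-5*R)*u(2) = (-5*30)*(-8/5 + (1/5)*2*(1 + 2)) = -150*(-8/5 + (1/5)*2*3) = -150*(-8/5 + 6/5) = -150*(-2/5) = 60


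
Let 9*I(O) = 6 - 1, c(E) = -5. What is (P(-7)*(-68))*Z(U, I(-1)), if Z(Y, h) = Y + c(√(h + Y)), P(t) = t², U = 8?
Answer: -9996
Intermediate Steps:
I(O) = 5/9 (I(O) = (6 - 1)/9 = (⅑)*5 = 5/9)
Z(Y, h) = -5 + Y (Z(Y, h) = Y - 5 = -5 + Y)
(P(-7)*(-68))*Z(U, I(-1)) = ((-7)²*(-68))*(-5 + 8) = (49*(-68))*3 = -3332*3 = -9996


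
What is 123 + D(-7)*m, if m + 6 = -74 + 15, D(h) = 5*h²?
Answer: -15802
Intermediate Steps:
m = -65 (m = -6 + (-74 + 15) = -6 - 59 = -65)
123 + D(-7)*m = 123 + (5*(-7)²)*(-65) = 123 + (5*49)*(-65) = 123 + 245*(-65) = 123 - 15925 = -15802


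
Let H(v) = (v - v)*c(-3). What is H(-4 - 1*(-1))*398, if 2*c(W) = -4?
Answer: 0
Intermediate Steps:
c(W) = -2 (c(W) = (1/2)*(-4) = -2)
H(v) = 0 (H(v) = (v - v)*(-2) = 0*(-2) = 0)
H(-4 - 1*(-1))*398 = 0*398 = 0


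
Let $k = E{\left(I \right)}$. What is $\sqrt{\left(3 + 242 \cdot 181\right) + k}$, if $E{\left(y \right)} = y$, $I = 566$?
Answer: $\sqrt{44371} \approx 210.64$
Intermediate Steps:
$k = 566$
$\sqrt{\left(3 + 242 \cdot 181\right) + k} = \sqrt{\left(3 + 242 \cdot 181\right) + 566} = \sqrt{\left(3 + 43802\right) + 566} = \sqrt{43805 + 566} = \sqrt{44371}$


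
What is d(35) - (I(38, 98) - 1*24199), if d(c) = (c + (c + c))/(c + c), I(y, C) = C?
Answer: 48205/2 ≈ 24103.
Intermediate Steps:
d(c) = 3/2 (d(c) = (c + 2*c)/((2*c)) = (3*c)*(1/(2*c)) = 3/2)
d(35) - (I(38, 98) - 1*24199) = 3/2 - (98 - 1*24199) = 3/2 - (98 - 24199) = 3/2 - 1*(-24101) = 3/2 + 24101 = 48205/2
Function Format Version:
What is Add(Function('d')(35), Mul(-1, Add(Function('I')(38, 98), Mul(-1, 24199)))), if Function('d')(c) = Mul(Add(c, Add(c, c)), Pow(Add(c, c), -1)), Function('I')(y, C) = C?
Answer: Rational(48205, 2) ≈ 24103.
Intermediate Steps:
Function('d')(c) = Rational(3, 2) (Function('d')(c) = Mul(Add(c, Mul(2, c)), Pow(Mul(2, c), -1)) = Mul(Mul(3, c), Mul(Rational(1, 2), Pow(c, -1))) = Rational(3, 2))
Add(Function('d')(35), Mul(-1, Add(Function('I')(38, 98), Mul(-1, 24199)))) = Add(Rational(3, 2), Mul(-1, Add(98, Mul(-1, 24199)))) = Add(Rational(3, 2), Mul(-1, Add(98, -24199))) = Add(Rational(3, 2), Mul(-1, -24101)) = Add(Rational(3, 2), 24101) = Rational(48205, 2)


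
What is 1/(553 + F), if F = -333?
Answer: 1/220 ≈ 0.0045455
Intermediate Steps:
1/(553 + F) = 1/(553 - 333) = 1/220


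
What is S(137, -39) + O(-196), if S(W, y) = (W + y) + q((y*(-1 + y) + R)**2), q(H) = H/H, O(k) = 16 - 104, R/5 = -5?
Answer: 11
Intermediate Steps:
R = -25 (R = 5*(-5) = -25)
O(k) = -88
q(H) = 1
S(W, y) = 1 + W + y (S(W, y) = (W + y) + 1 = 1 + W + y)
S(137, -39) + O(-196) = (1 + 137 - 39) - 88 = 99 - 88 = 11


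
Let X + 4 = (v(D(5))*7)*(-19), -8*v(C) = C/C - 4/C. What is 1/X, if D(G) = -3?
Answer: 24/835 ≈ 0.028743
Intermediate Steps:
v(C) = -1/8 + 1/(2*C) (v(C) = -(C/C - 4/C)/8 = -(1 - 4/C)/8 = -1/8 + 1/(2*C))
X = 835/24 (X = -4 + (((1/8)*(4 - 1*(-3))/(-3))*7)*(-19) = -4 + (((1/8)*(-1/3)*(4 + 3))*7)*(-19) = -4 + (((1/8)*(-1/3)*7)*7)*(-19) = -4 - 7/24*7*(-19) = -4 - 49/24*(-19) = -4 + 931/24 = 835/24 ≈ 34.792)
1/X = 1/(835/24) = 24/835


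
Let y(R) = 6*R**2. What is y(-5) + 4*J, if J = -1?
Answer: 146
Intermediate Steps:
y(-5) + 4*J = 6*(-5)**2 + 4*(-1) = 6*25 - 4 = 150 - 4 = 146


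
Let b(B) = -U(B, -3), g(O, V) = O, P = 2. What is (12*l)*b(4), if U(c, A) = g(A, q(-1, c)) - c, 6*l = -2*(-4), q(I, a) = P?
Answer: 112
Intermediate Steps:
q(I, a) = 2
l = 4/3 (l = (-2*(-4))/6 = (⅙)*8 = 4/3 ≈ 1.3333)
U(c, A) = A - c
b(B) = 3 + B (b(B) = -(-3 - B) = 3 + B)
(12*l)*b(4) = (12*(4/3))*(3 + 4) = 16*7 = 112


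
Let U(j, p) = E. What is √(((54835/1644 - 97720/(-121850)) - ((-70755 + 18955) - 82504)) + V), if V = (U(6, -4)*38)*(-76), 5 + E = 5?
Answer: √13477026634923231105/10016070 ≈ 366.52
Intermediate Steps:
E = 0 (E = -5 + 5 = 0)
U(j, p) = 0
V = 0 (V = (0*38)*(-76) = 0*(-76) = 0)
√(((54835/1644 - 97720/(-121850)) - ((-70755 + 18955) - 82504)) + V) = √(((54835/1644 - 97720/(-121850)) - ((-70755 + 18955) - 82504)) + 0) = √(((54835*(1/1644) - 97720*(-1/121850)) - (-51800 - 82504)) + 0) = √(((54835/1644 + 9772/12185) - 1*(-134304)) + 0) = √((684229643/20032140 + 134304) + 0) = √(2691080760203/20032140 + 0) = √(2691080760203/20032140) = √13477026634923231105/10016070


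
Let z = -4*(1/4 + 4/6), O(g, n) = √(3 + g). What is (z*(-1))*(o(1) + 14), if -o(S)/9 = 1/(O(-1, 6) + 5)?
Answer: 3047/69 + 33*√2/23 ≈ 46.189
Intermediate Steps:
z = -11/3 (z = -4*(1*(¼) + 4*(⅙)) = -4*(¼ + ⅔) = -4*11/12 = -11/3 ≈ -3.6667)
o(S) = -9/(5 + √2) (o(S) = -9/(√(3 - 1) + 5) = -9/(√2 + 5) = -9/(5 + √2))
(z*(-1))*(o(1) + 14) = (-11/3*(-1))*((-45/23 + 9*√2/23) + 14) = 11*(277/23 + 9*√2/23)/3 = 3047/69 + 33*√2/23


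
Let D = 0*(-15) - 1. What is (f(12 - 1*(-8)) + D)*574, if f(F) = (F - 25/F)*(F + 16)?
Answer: 386876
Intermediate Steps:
f(F) = (16 + F)*(F - 25/F) (f(F) = (F - 25/F)*(16 + F) = (16 + F)*(F - 25/F))
D = -1 (D = 0 - 1 = -1)
(f(12 - 1*(-8)) + D)*574 = ((-25 + (12 - 1*(-8))² - 400/(12 - 1*(-8)) + 16*(12 - 1*(-8))) - 1)*574 = ((-25 + (12 + 8)² - 400/(12 + 8) + 16*(12 + 8)) - 1)*574 = ((-25 + 20² - 400/20 + 16*20) - 1)*574 = ((-25 + 400 - 400*1/20 + 320) - 1)*574 = ((-25 + 400 - 20 + 320) - 1)*574 = (675 - 1)*574 = 674*574 = 386876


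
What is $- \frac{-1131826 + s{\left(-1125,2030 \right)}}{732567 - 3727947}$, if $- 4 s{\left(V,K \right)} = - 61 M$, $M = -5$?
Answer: $- \frac{1509203}{3993840} \approx -0.37788$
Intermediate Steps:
$s{\left(V,K \right)} = - \frac{305}{4}$ ($s{\left(V,K \right)} = - \frac{\left(-61\right) \left(-5\right)}{4} = \left(- \frac{1}{4}\right) 305 = - \frac{305}{4}$)
$- \frac{-1131826 + s{\left(-1125,2030 \right)}}{732567 - 3727947} = - \frac{-1131826 - \frac{305}{4}}{732567 - 3727947} = - \frac{-4527609}{4 \left(-2995380\right)} = - \frac{\left(-4527609\right) \left(-1\right)}{4 \cdot 2995380} = \left(-1\right) \frac{1509203}{3993840} = - \frac{1509203}{3993840}$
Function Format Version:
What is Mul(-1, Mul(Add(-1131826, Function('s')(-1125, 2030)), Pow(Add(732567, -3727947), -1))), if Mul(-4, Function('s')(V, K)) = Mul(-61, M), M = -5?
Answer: Rational(-1509203, 3993840) ≈ -0.37788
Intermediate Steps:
Function('s')(V, K) = Rational(-305, 4) (Function('s')(V, K) = Mul(Rational(-1, 4), Mul(-61, -5)) = Mul(Rational(-1, 4), 305) = Rational(-305, 4))
Mul(-1, Mul(Add(-1131826, Function('s')(-1125, 2030)), Pow(Add(732567, -3727947), -1))) = Mul(-1, Mul(Add(-1131826, Rational(-305, 4)), Pow(Add(732567, -3727947), -1))) = Mul(-1, Mul(Rational(-4527609, 4), Pow(-2995380, -1))) = Mul(-1, Mul(Rational(-4527609, 4), Rational(-1, 2995380))) = Mul(-1, Rational(1509203, 3993840)) = Rational(-1509203, 3993840)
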